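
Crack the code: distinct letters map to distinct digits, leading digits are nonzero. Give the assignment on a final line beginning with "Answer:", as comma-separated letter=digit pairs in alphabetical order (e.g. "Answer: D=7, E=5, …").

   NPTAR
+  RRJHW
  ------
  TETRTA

Step 1. [T] the sum has 6 digits but both addends have 5; that extra leading digit T is the final carry, namely 1 ⇒ T=1.
Step 2. [col 1: R + W ≡ A (mod 10)] W=7 is one option consistent with column 1 (R + W ≡ A (mod 10), carry-in 0) — take it, so W=7.
Step 3. [col 1: R + W ≡ A (mod 10)] column 1 (R + W ≡ A (mod 10), carry-in 0) doesn't pin A yet; pick A=2 and continue, so A=2.
Step 4. [col 1: R + W ≡ A (mod 10)] from column 1 (W=7, A=2, carry-in 0, digits 1,2,7 already taken and all letters distinct): R must equal 5. So R=5.
Step 5. [col 2: A + H ≡ T (mod 10)] in column 2 we have A+H≡T with carry-in 1; given A=2, T=1 and digits 1,2,5,7 already taken and all letters distinct, that pins H to 8 ⇒ H=8.
Step 6. [col 3: T + J ≡ R (mod 10)] column 3: given T=1, R=5, carry-in 1, and digits 1,2,5,7,8 already taken and all letters distinct, T+J≡R (mod 10) forces J=3. So J=3.
Step 7. [col 4: P + R ≡ T (mod 10)] column 4 reads P+R+carry(0)=T with R=5, T=1; with digits 1,2,3,5,7,8 already taken and all letters distinct, the only value for P is 6. So P=6.
Step 8. [col 5: N + R ≡ E (mod 10)] column 5: given R=5, carry-in 1, and digits 1,2,3,5,6,7,8 already taken and all letters distinct, N+R≡E (mod 10) forces E=0, so E=0.
Step 9. [col 5: N + R ≡ E (mod 10)] from column 5 (R=5, E=0, carry-in 1, digits 0,1,2,3,5,6,7,8 already taken and all letters distinct): N must equal 4 ⇒ N=4.

Answer: A=2, E=0, H=8, J=3, N=4, P=6, R=5, T=1, W=7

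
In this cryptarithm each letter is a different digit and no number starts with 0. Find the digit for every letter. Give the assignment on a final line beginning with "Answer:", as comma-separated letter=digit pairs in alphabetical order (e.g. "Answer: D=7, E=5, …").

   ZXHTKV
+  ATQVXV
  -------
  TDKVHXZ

Step 1. [col 1: V + V ≡ Z (mod 10)] Z=6 is one option consistent with column 1 (V + V ≡ Z (mod 10), carry-in 0) — take it ⇒ Z=6.
Step 2. [T] T is the leading digit of a 7-digit sum of two 6-digit numbers; the final carry is exactly 1. So T=1.
Step 3. [col 1: V + V ≡ Z (mod 10)] several values work for V in column 1 (V + V ≡ Z (mod 10), carry-in 0); try V=3 ⇒ V=3.
Step 4. [col 2: K + X ≡ X (mod 10)] from column 2 (nothing yet, carry-in 0, digits 1,3,6 already taken and all letters distinct): K must equal 0 ⇒ K=0.
Step 5. [col 2: K + X ≡ X (mod 10)] several values work for X in column 2 (K + X ≡ X (mod 10), carry-in 0); try X=8 ⇒ X=8.
Step 6. [col 3: T + V ≡ H (mod 10)] column 3 reads T+V+carry(0)=H with T=1, V=3; with digits 0,1,3,6,8 already taken and all letters distinct, the only value for H is 4. So H=4.
Step 7. [col 4: H + Q ≡ V (mod 10)] column 4 reads H+Q+carry(0)=V with H=4, V=3; with digits 0,1,3,4,6,8 already taken and all letters distinct, the only value for Q is 9 ⇒ Q=9.
Step 8. [col 6: Z + A ≡ D (mod 10)] in column 6 we have Z+A≡D with carry-in 1; given Z=6 and digits 0,1,3,4,6,8,9 already taken and all letters distinct, that pins D to 2. So D=2.
Step 9. [col 6: Z + A ≡ D (mod 10)] in column 6 we have Z+A≡D with carry-in 1; given Z=6, D=2 and digits 0,1,2,3,4,6,8,9 already taken and all letters distinct, that pins A to 5, so A=5.

Answer: A=5, D=2, H=4, K=0, Q=9, T=1, V=3, X=8, Z=6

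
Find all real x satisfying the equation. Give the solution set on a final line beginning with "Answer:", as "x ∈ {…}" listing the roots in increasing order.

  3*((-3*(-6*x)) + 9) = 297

Step 1. [3*((-3*(-6*x)) + 9) = 297] 3 out front; divide by 3 ⇒ div: (-3*(-6*x)) + 9 = 99.
Step 2. [(-3*(-6*x)) + 9 = 99] 9 comes off first (subtract 9), so sub: -3*(-6*x) = 90.
Step 3. [-3*(-6*x) = 90] leading coefficient -3: divide by -3 ⇒ div: -6*x = -30.
Step 4. [-6*x = -30] leading coefficient -6: divide by -6, so div: x = 5.

Answer: x ∈ {5}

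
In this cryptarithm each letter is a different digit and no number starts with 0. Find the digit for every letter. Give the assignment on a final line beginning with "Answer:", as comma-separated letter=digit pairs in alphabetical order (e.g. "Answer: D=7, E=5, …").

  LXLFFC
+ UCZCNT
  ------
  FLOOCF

Step 1. [col 1: C + T ≡ F (mod 10)] several values work for C in column 1 (C + T ≡ F (mod 10), carry-in 0); try C=2, so C=2.
Step 2. [col 1: C + T ≡ F (mod 10)] column 1 (C + T ≡ F (mod 10), carry-in 0) doesn't pin F yet; pick F=8 and continue. So F=8.
Step 3. [col 1: C + T ≡ F (mod 10)] from column 1 (C=2, F=8, carry-in 0, digits 2,8 already taken and all letters distinct): T must equal 6. So T=6.
Step 4. [col 2: F + N ≡ C (mod 10)] column 2 reads F+N+carry(0)=C with F=8, C=2; with digits 2,6,8 already taken and all letters distinct, the only value for N is 4. So N=4.
Step 5. [col 3: F + C ≡ O (mod 10)] from column 3 (F=8, C=2, carry-in 1, digits 2,4,6,8 already taken and all letters distinct): O must equal 1 ⇒ O=1.
Step 6. [col 4: L + Z ≡ O (mod 10)] column 4 (L + Z ≡ O (mod 10), carry-in 1) doesn't pin L yet; pick L=3 and continue. So L=3.
Step 7. [col 4: L + Z ≡ O (mod 10)] column 4 reads L+Z+carry(1)=O with L=3, O=1; with digits 1,2,3,4,6,8 already taken and all letters distinct, the only value for Z is 7, so Z=7.
Step 8. [col 5: X + C ≡ L (mod 10)] column 5: given C=2, L=3, carry-in 1, and digits 1,2,3,4,6,7,8 already taken and all letters distinct, X+C≡L (mod 10) forces X=0, so X=0.
Step 9. [col 6: L + U ≡ F (mod 10)] from column 6 (L=3, F=8, carry-in 0, digits 0,1,2,3,4,6,7,8 already taken and all letters distinct): U must equal 5 ⇒ U=5.

Answer: C=2, F=8, L=3, N=4, O=1, T=6, U=5, X=0, Z=7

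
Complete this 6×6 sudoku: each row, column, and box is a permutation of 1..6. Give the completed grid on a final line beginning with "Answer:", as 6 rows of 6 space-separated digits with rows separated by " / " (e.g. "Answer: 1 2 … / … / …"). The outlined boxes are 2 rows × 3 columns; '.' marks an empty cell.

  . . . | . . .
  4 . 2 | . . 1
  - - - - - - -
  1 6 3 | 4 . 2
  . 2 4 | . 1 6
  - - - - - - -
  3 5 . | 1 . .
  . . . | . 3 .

Step 1. [r1c3∈{1,5,6}] 5 has one home in col 3: r1c3 ⇒ r1c3=5.
Step 2. [r1c6∈{3,4}] r1c6 is the only open cell in col 6 admitting 3, so r1c6=3.
Step 3. [r5c5∈{2,4,6}] r5c5 is the only open cell in row 5 admitting 2. So r5c5=2.
Step 4. [r6c4∈{5,6}] in box 6, 6 fits only at r6c4, so r6c4=6.
Step 5. [r2c5∈{5,6}] across row 2, 6 lands solely at r2c5. So r2c5=6.
Step 6. [r6c2∈{1,4}] 4 has one home in col 2: r6c2, so r6c2=4.
Step 7. [r2c4∈{5}] only 5 remains possible at r2c4. So r2c4=5.
Step 8. [r3c5∈{5}] r3c5 is down to just 5, so r3c5=5.
Step 9. [r4c4∈{3}] only 3 remains possible at r4c4. So r4c4=3.
Step 10. [r1c4∈{2}] r1c4 is down to just 2 ⇒ r1c4=2.
Step 11. [r1c5∈{4}] r1c5's peers cover all but 4, so r1c5=4.
Step 12. [r5c6∈{4}] r5c6 is down to just 4, so r5c6=4.
Step 13. [r4c1∈{5}] r4c1 has the single candidate 5. So r4c1=5.
Step 14. [r6c1∈{2}] only 2 remains possible at r6c1. So r6c1=2.
Step 15. [r1c1∈{6}] only 6 remains possible at r1c1. So r1c1=6.
Step 16. [r5c3∈{6}] only 6 remains possible at r5c3. So r5c3=6.
Step 17. [r1c2∈{1}] r1c2 is down to just 1. So r1c2=1.
Step 18. [r6c3∈{1}] r6c3's peers cover all but 1, so r6c3=1.
Step 19. [r6c6∈{5}] nothing but 5 survives at r6c6. So r6c6=5.
Step 20. [r2c2∈{3}] only 3 remains possible at r2c2, so r2c2=3.

Answer: 6 1 5 2 4 3 / 4 3 2 5 6 1 / 1 6 3 4 5 2 / 5 2 4 3 1 6 / 3 5 6 1 2 4 / 2 4 1 6 3 5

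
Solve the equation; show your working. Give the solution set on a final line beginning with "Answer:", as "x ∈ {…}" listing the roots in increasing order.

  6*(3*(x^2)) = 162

Step 1. [6*(3*(x^2)) = 162] LHS = 6·(…); ÷6 both sides ⇒ div: 3*(x^2) = 27.
Step 2. [3*(x^2) = 27] leading coefficient 3: divide by 3, so div: x^2 = 9.
Step 3. [x^2 = 9] LHS squared, RHS 9 ≥ 0: apply √ (±). So sqrt: x = 3 or -3.

Answer: x ∈ {-3, 3}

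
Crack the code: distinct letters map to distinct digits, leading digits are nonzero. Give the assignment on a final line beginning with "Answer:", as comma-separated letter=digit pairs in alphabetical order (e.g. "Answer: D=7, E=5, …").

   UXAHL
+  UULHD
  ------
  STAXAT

Step 1. [col 1: L + D ≡ T (mod 10)] L=2 is one option consistent with column 1 (L + D ≡ T (mod 10), carry-in 0) — take it, so L=2.
Step 2. [col 1: L + D ≡ T (mod 10)] several values work for T in column 1 (L + D ≡ T (mod 10), carry-in 0); try T=5, so T=5.
Step 3. [S] the sum has 6 digits but both addends have 5; that extra leading digit S is the final carry, namely 1, so S=1.
Step 4. [col 1: L + D ≡ T (mod 10)] column 1: given L=2, T=5, carry-in 0, and digits 1,2,5 already taken and all letters distinct, L+D≡T (mod 10) forces D=3 ⇒ D=3.
Step 5. [col 2: H + H ≡ A (mod 10)] several values work for H in column 2 (H + H ≡ A (mod 10), carry-in 0); try H=8 ⇒ H=8.
Step 6. [col 2: H + H ≡ A (mod 10)] column 2 reads H+H+carry(0)=A with H=8; with digits 1,2,3,5,8 already taken and all letters distinct, the only value for A is 6, so A=6.
Step 7. [col 3: A + L ≡ X (mod 10)] in column 3 we have A+L≡X with carry-in 1; given A=6, L=2 and digits 1,2,3,5,6,8 already taken and all letters distinct, that pins X to 9 ⇒ X=9.
Step 8. [col 4: X + U ≡ A (mod 10)] column 4: given X=9, A=6, carry-in 0, and digits 1,2,3,5,6,8,9 already taken and all letters distinct, X+U≡A (mod 10) forces U=7. So U=7.

Answer: A=6, D=3, H=8, L=2, S=1, T=5, U=7, X=9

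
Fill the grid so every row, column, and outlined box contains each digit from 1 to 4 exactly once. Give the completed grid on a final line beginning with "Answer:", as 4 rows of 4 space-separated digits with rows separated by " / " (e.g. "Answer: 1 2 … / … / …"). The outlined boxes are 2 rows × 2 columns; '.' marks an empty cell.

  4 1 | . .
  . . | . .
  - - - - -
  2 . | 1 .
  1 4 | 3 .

Step 1. [r2c4∈{1,2,3,4}] in row 2, 1 fits only at r2c4 ⇒ r2c4=1.
Step 2. [r2c2∈{2,3}] 2 has one home in col 2: r2c2 ⇒ r2c2=2.
Step 3. [r1c4∈{2,3}] row 1 places 3 nowhere but r1c4. So r1c4=3.
Step 4. [r1c3∈{2}] r1c3 has the single candidate 2. So r1c3=2.
Step 5. [r4c4∈{2}] r4c4 is down to just 2. So r4c4=2.
Step 6. [r3c4∈{4}] only 4 remains possible at r3c4 ⇒ r3c4=4.
Step 7. [r2c3∈{4}] r2c3 is down to just 4. So r2c3=4.
Step 8. [r3c2∈{3}] r3c2 has the single candidate 3. So r3c2=3.
Step 9. [r2c1∈{3}] r2c1 is down to just 3 ⇒ r2c1=3.

Answer: 4 1 2 3 / 3 2 4 1 / 2 3 1 4 / 1 4 3 2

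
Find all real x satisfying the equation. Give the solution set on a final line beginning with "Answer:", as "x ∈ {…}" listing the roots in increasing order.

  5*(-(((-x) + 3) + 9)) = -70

Step 1. [5*(-(((-x) + 3) + 9)) = -70] 5 out front; divide by 5, so div: -(((-x) + 3) + 9) = -14.
Step 2. [-(((-x) + 3) + 9) = -14] flip signs both sides, so neg: ((-x) + 3) + 9 = 14.
Step 3. [((-x) + 3) + 9 = 14] subtract 9: x sits inside (… + 9). So sub: (-x) + 3 = 5.
Step 4. [(-x) + 3 = 5] peel the +3: subtract 3 from each side ⇒ sub: -x = 2.
Step 5. [-x = 2] LHS negated; negate both sides, so neg: x = -2.

Answer: x ∈ {-2}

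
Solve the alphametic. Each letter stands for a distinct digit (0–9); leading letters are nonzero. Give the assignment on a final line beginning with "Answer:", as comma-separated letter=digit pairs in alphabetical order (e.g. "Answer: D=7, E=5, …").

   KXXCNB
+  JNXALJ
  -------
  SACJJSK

Step 1. [col 1: B + J ≡ K (mod 10)] several values work for B in column 1 (B + J ≡ K (mod 10), carry-in 0); try B=2 ⇒ B=2.
Step 2. [col 1: B + J ≡ K (mod 10)] several values work for J in column 1 (B + J ≡ K (mod 10), carry-in 0); try J=6 ⇒ J=6.
Step 3. [col 1: B + J ≡ K (mod 10)] in column 1 we have B+J≡K with carry-in 0; given B=2, J=6 and digits 2,6 already taken and all letters distinct, that pins K to 8, so K=8.
Step 4. [col 2: N + L ≡ S (mod 10)] S=1 is one option consistent with column 2 (N + L ≡ S (mod 10), carry-in 0) — take it. So S=1.
Step 5. [col 2: N + L ≡ S (mod 10)] L=4 is one option consistent with column 2 (N + L ≡ S (mod 10), carry-in 0) — take it, so L=4.
Step 6. [col 2: N + L ≡ S (mod 10)] from column 2 (L=4, S=1, carry-in 0, digits 1,2,4,6,8 already taken and all letters distinct): N must equal 7. So N=7.
Step 7. [col 3: C + A ≡ J (mod 10)] A=5 is one option consistent with column 3 (C + A ≡ J (mod 10), carry-in 1) — take it. So A=5.
Step 8. [col 3: C + A ≡ J (mod 10)] column 3 reads C+A+carry(1)=J with A=5, J=6; with digits 1,2,4,5,6,7,8 already taken and all letters distinct, the only value for C is 0. So C=0.
Step 9. [col 4: X + X ≡ J (mod 10)] column 4: given J=6, carry-in 0, and digits 0,1,2,4,5,6,7,8 already taken and all letters distinct, X+X≡J (mod 10) forces X=3. So X=3.

Answer: A=5, B=2, C=0, J=6, K=8, L=4, N=7, S=1, X=3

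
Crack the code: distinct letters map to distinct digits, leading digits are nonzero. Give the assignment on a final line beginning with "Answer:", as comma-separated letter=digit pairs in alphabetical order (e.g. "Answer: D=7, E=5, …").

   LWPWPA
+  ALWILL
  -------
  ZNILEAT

Step 1. [col 1: A + L ≡ T (mod 10)] column 1 (A + L ≡ T (mod 10), carry-in 0) doesn't pin A yet; pick A=3 and continue, so A=3.
Step 2. [Z] the sum has 7 digits but both addends have 6; that extra leading digit Z is the final carry, namely 1 ⇒ Z=1.
Step 3. [col 1: A + L ≡ T (mod 10)] L=6 is one option consistent with column 1 (A + L ≡ T (mod 10), carry-in 0) — take it ⇒ L=6.
Step 4. [col 1: A + L ≡ T (mod 10)] in column 1 we have A+L≡T with carry-in 0; given A=3, L=6 and digits 1,3,6 already taken and all letters distinct, that pins T to 9. So T=9.
Step 5. [col 2: P + L ≡ A (mod 10)] from column 2 (L=6, A=3, carry-in 0, digits 1,3,6,9 already taken and all letters distinct): P must equal 7, so P=7.
Step 6. [col 3: W + I ≡ E (mod 10)] several values work for W in column 3 (W + I ≡ E (mod 10), carry-in 1); try W=8, so W=8.
Step 7. [col 3: W + I ≡ E (mod 10)] from column 3 (W=8, carry-in 1, digits 1,3,6,7,8,9 already taken and all letters distinct): I must equal 5 ⇒ I=5.
Step 8. [col 3: W + I ≡ E (mod 10)] column 3 reads W+I+carry(1)=E with W=8, I=5; with digits 1,3,5,6,7,8,9 already taken and all letters distinct, the only value for E is 4, so E=4.
Step 9. [col 6: L + A ≡ N (mod 10)] from column 6 (L=6, A=3, carry-in 1, digits 1,3,4,5,6,7,8,9 already taken and all letters distinct): N must equal 0. So N=0.

Answer: A=3, E=4, I=5, L=6, N=0, P=7, T=9, W=8, Z=1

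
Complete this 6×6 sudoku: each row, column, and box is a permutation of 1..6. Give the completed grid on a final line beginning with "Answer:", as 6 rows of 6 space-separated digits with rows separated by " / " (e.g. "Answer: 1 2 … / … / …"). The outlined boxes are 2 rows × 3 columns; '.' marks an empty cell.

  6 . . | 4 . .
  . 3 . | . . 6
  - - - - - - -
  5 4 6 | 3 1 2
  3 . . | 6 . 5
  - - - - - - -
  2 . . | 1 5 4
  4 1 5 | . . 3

Step 1. [r2c5∈{2}] r2c5 is down to just 2, so r2c5=2.
Step 2. [r4c3∈{1,2}] row 4 places 1 nowhere but r4c3, so r4c3=1.
Step 3. [r1c2∈{2,5}] across row 1, 5 lands solely at r1c2. So r1c2=5.
Step 4. [r2c3∈{4}] r2c3 has the single candidate 4 ⇒ r2c3=4.
Step 5. [r1c6∈{1}] only 1 remains possible at r1c6, so r1c6=1.
Step 6. [r2c4∈{5}] only 5 remains possible at r2c4, so r2c4=5.
Step 7. [r6c4∈{2}] r6c4's peers cover all but 2. So r6c4=2.
Step 8. [r1c3∈{2}] r1c3's peers cover all but 2. So r1c3=2.
Step 9. [r5c2∈{6}] only 6 remains possible at r5c2, so r5c2=6.
Step 10. [r2c1∈{1}] r2c1 has the single candidate 1, so r2c1=1.
Step 11. [r5c3∈{3}] only 3 remains possible at r5c3, so r5c3=3.
Step 12. [r1c5∈{3}] nothing but 3 survives at r1c5 ⇒ r1c5=3.
Step 13. [r4c2∈{2}] r4c2 has the single candidate 2 ⇒ r4c2=2.
Step 14. [r4c5∈{4}] r4c5's peers cover all but 4. So r4c5=4.
Step 15. [r6c5∈{6}] r6c5 is down to just 6. So r6c5=6.

Answer: 6 5 2 4 3 1 / 1 3 4 5 2 6 / 5 4 6 3 1 2 / 3 2 1 6 4 5 / 2 6 3 1 5 4 / 4 1 5 2 6 3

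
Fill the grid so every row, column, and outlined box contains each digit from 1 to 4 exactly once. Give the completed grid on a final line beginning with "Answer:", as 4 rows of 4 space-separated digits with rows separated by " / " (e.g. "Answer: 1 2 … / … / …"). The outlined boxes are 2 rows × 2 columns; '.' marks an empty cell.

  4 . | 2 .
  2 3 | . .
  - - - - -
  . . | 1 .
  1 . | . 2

Step 1. [r2c4∈{1,4}] row 2 places 1 nowhere but r2c4. So r2c4=1.
Step 2. [r3c4∈{3,4}] across col 4, 4 lands solely at r3c4 ⇒ r3c4=4.
Step 3. [r4c3∈{3}] r4c3's peers cover all but 3. So r4c3=3.
Step 4. [r4c2∈{4}] only 4 remains possible at r4c2 ⇒ r4c2=4.
Step 5. [r3c1∈{3}] nothing but 3 survives at r3c1, so r3c1=3.
Step 6. [r3c2∈{2}] r3c2 has the single candidate 2 ⇒ r3c2=2.
Step 7. [r1c4∈{3}] r1c4 has the single candidate 3. So r1c4=3.
Step 8. [r2c3∈{4}] nothing but 4 survives at r2c3 ⇒ r2c3=4.
Step 9. [r1c2∈{1}] r1c2's peers cover all but 1, so r1c2=1.

Answer: 4 1 2 3 / 2 3 4 1 / 3 2 1 4 / 1 4 3 2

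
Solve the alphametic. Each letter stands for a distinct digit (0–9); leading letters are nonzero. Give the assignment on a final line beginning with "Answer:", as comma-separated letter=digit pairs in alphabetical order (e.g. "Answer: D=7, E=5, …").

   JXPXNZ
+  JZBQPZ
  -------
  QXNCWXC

Step 1. [Q] Q is the leading digit of a 7-digit sum of two 6-digit numbers; the final carry is exactly 1. So Q=1.
Step 2. [col 1: Z + Z ≡ C (mod 10)] Z=5 is one option consistent with column 1 (Z + Z ≡ C (mod 10), carry-in 0) — take it. So Z=5.
Step 3. [col 1: Z + Z ≡ C (mod 10)] column 1: given Z=5, carry-in 0, and digits 1,5 already taken and all letters distinct, Z+Z≡C (mod 10) forces C=0, so C=0.
Step 4. [col 2: N + P ≡ X (mod 10)] column 2 (N + P ≡ X (mod 10), carry-in 1) doesn't pin P yet; pick P=3 and continue, so P=3.
Step 5. [col 2: N + P ≡ X (mod 10)] N=8 is one option consistent with column 2 (N + P ≡ X (mod 10), carry-in 1) — take it ⇒ N=8.
Step 6. [col 2: N + P ≡ X (mod 10)] column 2: given N=8, P=3, carry-in 1, and digits 0,1,3,5,8 already taken and all letters distinct, N+P≡X (mod 10) forces X=2, so X=2.
Step 7. [col 3: X + Q ≡ W (mod 10)] column 3: given X=2, Q=1, carry-in 1, and digits 0,1,2,3,5,8 already taken and all letters distinct, X+Q≡W (mod 10) forces W=4 ⇒ W=4.
Step 8. [col 4: P + B ≡ C (mod 10)] column 4 reads P+B+carry(0)=C with P=3, C=0; with digits 0,1,2,3,4,5,8 already taken and all letters distinct, the only value for B is 7, so B=7.
Step 9. [col 6: J + J ≡ X (mod 10)] from column 6 (X=2, carry-in 0, digits 0,1,2,3,4,5,7,8 already taken and all letters distinct): J must equal 6. So J=6.

Answer: B=7, C=0, J=6, N=8, P=3, Q=1, W=4, X=2, Z=5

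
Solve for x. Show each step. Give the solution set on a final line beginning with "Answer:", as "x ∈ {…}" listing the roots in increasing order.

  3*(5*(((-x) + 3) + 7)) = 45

Step 1. [3*(5*(((-x) + 3) + 7)) = 45] divide by the outer 3 ⇒ div: 5*(((-x) + 3) + 7) = 15.
Step 2. [5*(((-x) + 3) + 7) = 15] LHS = 5·(…); ÷5 both sides, so div: ((-x) + 3) + 7 = 3.
Step 3. [((-x) + 3) + 7 = 3] 7 comes off first (subtract 7), so sub: (-x) + 3 = -4.
Step 4. [(-x) + 3 = -4] +3 is outermost — subtract 3 both sides. So sub: -x = -7.
Step 5. [-x = -7] flip signs both sides. So neg: x = 7.

Answer: x ∈ {7}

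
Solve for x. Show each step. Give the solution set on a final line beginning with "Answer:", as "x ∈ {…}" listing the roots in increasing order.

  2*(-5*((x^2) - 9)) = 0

Step 1. [2*(-5*((x^2) - 9)) = 0] divide by the outer 2, so div: -5*((x^2) - 9) = 0.
Step 2. [-5*((x^2) - 9) = 0] divide by the outer -5, so div: (x^2) - 9 = 0.
Step 3. [(x^2) - 9 = 0] add 9: x sits inside (… - 9) ⇒ sub: x^2 = 9.
Step 4. [x^2 = 9] LHS squared, RHS 9 ≥ 0: apply √ (±). So sqrt: x = 3 or -3.

Answer: x ∈ {-3, 3}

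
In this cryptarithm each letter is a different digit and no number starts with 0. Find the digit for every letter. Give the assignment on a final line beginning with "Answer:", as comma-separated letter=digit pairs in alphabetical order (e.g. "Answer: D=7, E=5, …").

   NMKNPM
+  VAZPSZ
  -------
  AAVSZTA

Step 1. [col 1: M + Z ≡ A (mod 10)] several values work for A in column 1 (M + Z ≡ A (mod 10), carry-in 0); try A=1. So A=1.
Step 2. [col 1: M + Z ≡ A (mod 10)] column 1 (M + Z ≡ A (mod 10), carry-in 0) doesn't pin M yet; pick M=6 and continue, so M=6.
Step 3. [col 1: M + Z ≡ A (mod 10)] from column 1 (M=6, A=1, carry-in 0, digits 1,6 already taken and all letters distinct): Z must equal 5. So Z=5.
Step 4. [col 2: P + S ≡ T (mod 10)] P=2 is one option consistent with column 2 (P + S ≡ T (mod 10), carry-in 1) — take it ⇒ P=2.
Step 5. [col 2: P + S ≡ T (mod 10)] no forcing yet in column 2 (carry-in 1); T=7 is free and consistent — try it, so T=7.
Step 6. [col 2: P + S ≡ T (mod 10)] column 2 reads P+S+carry(1)=T with P=2, T=7; with digits 1,2,5,6,7 already taken and all letters distinct, the only value for S is 4, so S=4.
Step 7. [col 3: N + P ≡ Z (mod 10)] from column 3 (P=2, Z=5, carry-in 0, digits 1,2,4,5,6,7 already taken and all letters distinct): N must equal 3, so N=3.
Step 8. [col 4: K + Z ≡ S (mod 10)] column 4: given Z=5, S=4, carry-in 0, and digits 1,2,3,4,5,6,7 already taken and all letters distinct, K+Z≡S (mod 10) forces K=9, so K=9.
Step 9. [col 5: M + A ≡ V (mod 10)] from column 5 (M=6, A=1, carry-in 1, digits 1,2,3,4,5,6,7,9 already taken and all letters distinct): V must equal 8 ⇒ V=8.

Answer: A=1, K=9, M=6, N=3, P=2, S=4, T=7, V=8, Z=5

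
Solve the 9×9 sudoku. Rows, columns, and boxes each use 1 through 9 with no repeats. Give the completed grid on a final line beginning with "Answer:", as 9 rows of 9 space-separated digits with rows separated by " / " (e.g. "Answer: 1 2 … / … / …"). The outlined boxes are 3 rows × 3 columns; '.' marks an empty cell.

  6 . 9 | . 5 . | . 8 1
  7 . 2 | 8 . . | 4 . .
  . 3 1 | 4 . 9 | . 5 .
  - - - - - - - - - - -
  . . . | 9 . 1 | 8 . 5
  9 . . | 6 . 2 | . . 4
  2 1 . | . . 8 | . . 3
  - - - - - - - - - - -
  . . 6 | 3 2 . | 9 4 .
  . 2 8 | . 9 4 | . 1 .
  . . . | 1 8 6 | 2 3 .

Step 1. [r5c8∈{7}] r5c8's peers cover all but 7. So r5c8=7.
Step 2. [r9c9∈{7}] only 7 remains possible at r9c9, so r9c9=7.
Step 3. [r7c6∈{5,7}] col 6 places 5 nowhere but r7c6. So r7c6=5.
Step 4. [r1c6∈{3,7}] in col 6, 7 fits only at r1c6 ⇒ r1c6=7.
Step 5. [r6c7∈{6}] r6c7 has the single candidate 6. So r6c7=6.
Step 6. [r2c8∈{6,9}] 6 has one home in col 8: r2c8. So r2c8=6.
Step 7. [r5c5∈{3}] r5c5 has the single candidate 3. So r5c5=3.
Step 8. [r4c3∈{3,4,7}] in col 3, 3 fits only at r4c3 ⇒ r4c3=3.
Step 9. [r6c3∈{4,5,7}] r6c3 is the only open cell in col 3 admitting 7. So r6c3=7.
Step 10. [r4c1∈{4}] only 4 remains possible at r4c1 ⇒ r4c1=4.
Step 11. [r9c1∈{5}] r9c1 has the single candidate 5. So r9c1=5.
Step 12. [r9c2∈{4,9}] row 9 places 9 nowhere but r9c2 ⇒ r9c2=9.
Step 13. [r2c2∈{5}] r2c2 has the single candidate 5. So r2c2=5.
Step 14. [r2c6∈{3}] nothing but 3 survives at r2c6, so r2c6=3.
Step 15. [r9c3∈{4}] only 4 remains possible at r9c3, so r9c3=4.
Step 16. [r1c7∈{3}] r1c7 has the single candidate 3 ⇒ r1c7=3.
Step 17. [r4c2∈{6}] r4c2's peers cover all but 6. So r4c2=6.
Step 18. [r3c7∈{7}] r3c7 has the single candidate 7, so r3c7=7.
Step 19. [r2c9∈{9}] only 9 remains possible at r2c9. So r2c9=9.
Step 20. [r6c4∈{5}] nothing but 5 survives at r6c4. So r6c4=5.
Step 21. [r3c1∈{8}] r3c1 is down to just 8, so r3c1=8.
Step 22. [r3c5∈{6}] r3c5's peers cover all but 6. So r3c5=6.
Step 23. [r8c1∈{3}] r8c1 has the single candidate 3, so r8c1=3.
Step 24. [r5c3∈{5}] nothing but 5 survives at r5c3 ⇒ r5c3=5.
Step 25. [r6c8∈{9}] r6c8 is down to just 9, so r6c8=9.
Step 26. [r1c4∈{2}] nothing but 2 survives at r1c4 ⇒ r1c4=2.
Step 27. [r4c5∈{7}] r4c5 has the single candidate 7, so r4c5=7.
Step 28. [r5c2∈{8}] only 8 remains possible at r5c2, so r5c2=8.
Step 29. [r6c5∈{4}] only 4 remains possible at r6c5 ⇒ r6c5=4.
Step 30. [r5c7∈{1}] nothing but 1 survives at r5c7, so r5c7=1.
Step 31. [r8c7∈{5}] nothing but 5 survives at r8c7. So r8c7=5.
Step 32. [r7c1∈{1}] nothing but 1 survives at r7c1 ⇒ r7c1=1.
Step 33. [r8c9∈{6}] r8c9 is down to just 6, so r8c9=6.
Step 34. [r3c9∈{2}] r3c9 is down to just 2 ⇒ r3c9=2.
Step 35. [r4c8∈{2}] r4c8 has the single candidate 2, so r4c8=2.
Step 36. [r1c2∈{4}] r1c2 is down to just 4 ⇒ r1c2=4.
Step 37. [r7c2∈{7}] nothing but 7 survives at r7c2 ⇒ r7c2=7.
Step 38. [r8c4∈{7}] nothing but 7 survives at r8c4 ⇒ r8c4=7.
Step 39. [r2c5∈{1}] r2c5 is down to just 1. So r2c5=1.
Step 40. [r7c9∈{8}] r7c9's peers cover all but 8, so r7c9=8.

Answer: 6 4 9 2 5 7 3 8 1 / 7 5 2 8 1 3 4 6 9 / 8 3 1 4 6 9 7 5 2 / 4 6 3 9 7 1 8 2 5 / 9 8 5 6 3 2 1 7 4 / 2 1 7 5 4 8 6 9 3 / 1 7 6 3 2 5 9 4 8 / 3 2 8 7 9 4 5 1 6 / 5 9 4 1 8 6 2 3 7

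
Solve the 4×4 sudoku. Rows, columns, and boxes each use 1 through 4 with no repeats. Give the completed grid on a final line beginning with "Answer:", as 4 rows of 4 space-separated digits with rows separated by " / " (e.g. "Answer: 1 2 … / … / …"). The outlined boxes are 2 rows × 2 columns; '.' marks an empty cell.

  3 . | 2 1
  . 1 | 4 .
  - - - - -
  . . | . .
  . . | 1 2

Step 1. [r4c1∈{4}] r4c1 has the single candidate 4. So r4c1=4.
Step 2. [r3c3∈{3}] only 3 remains possible at r3c3 ⇒ r3c3=3.
Step 3. [r3c1∈{1,2}] row 3 places 1 nowhere but r3c1 ⇒ r3c1=1.
Step 4. [r3c4∈{4}] r3c4 has the single candidate 4, so r3c4=4.
Step 5. [r3c2∈{2}] r3c2 is down to just 2 ⇒ r3c2=2.
Step 6. [r1c2∈{4}] nothing but 4 survives at r1c2. So r1c2=4.
Step 7. [r4c2∈{3}] r4c2 has the single candidate 3 ⇒ r4c2=3.
Step 8. [r2c1∈{2}] r2c1's peers cover all but 2, so r2c1=2.
Step 9. [r2c4∈{3}] only 3 remains possible at r2c4 ⇒ r2c4=3.

Answer: 3 4 2 1 / 2 1 4 3 / 1 2 3 4 / 4 3 1 2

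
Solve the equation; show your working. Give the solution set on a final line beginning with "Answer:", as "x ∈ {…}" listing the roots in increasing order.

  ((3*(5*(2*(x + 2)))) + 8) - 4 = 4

Step 1. [((3*(5*(2*(x + 2)))) + 8) - 4 = 4] peel the -4: add 4 from each side, so sub: (3*(5*(2*(x + 2)))) + 8 = 8.
Step 2. [(3*(5*(2*(x + 2)))) + 8 = 8] subtract 8: x sits inside (… + 8) ⇒ sub: 3*(5*(2*(x + 2))) = 0.
Step 3. [3*(5*(2*(x + 2))) = 0] divide by the outer 3. So div: 5*(2*(x + 2)) = 0.
Step 4. [5*(2*(x + 2)) = 0] 5 out front; divide by 5. So div: 2*(x + 2) = 0.
Step 5. [2*(x + 2) = 0] 2 out front; divide by 2. So div: x + 2 = 0.
Step 6. [x + 2 = 0] 2 comes off first (subtract 2). So sub: x = -2.

Answer: x ∈ {-2}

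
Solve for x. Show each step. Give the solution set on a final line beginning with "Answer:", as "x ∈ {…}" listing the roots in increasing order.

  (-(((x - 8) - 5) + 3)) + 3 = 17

Step 1. [(-(((x - 8) - 5) + 3)) + 3 = 17] 3 comes off first (subtract 3), so sub: -(((x - 8) - 5) + 3) = 14.
Step 2. [-(((x - 8) - 5) + 3) = 14] LHS negated; negate both sides ⇒ neg: ((x - 8) - 5) + 3 = -14.
Step 3. [((x - 8) - 5) + 3 = -14] +3 is outermost — subtract 3 both sides. So sub: (x - 8) - 5 = -17.
Step 4. [(x - 8) - 5 = -17] -5 is outermost — add 5 both sides. So sub: x - 8 = -12.
Step 5. [x - 8 = -12] -8 is outermost — add 8 both sides. So sub: x = -4.

Answer: x ∈ {-4}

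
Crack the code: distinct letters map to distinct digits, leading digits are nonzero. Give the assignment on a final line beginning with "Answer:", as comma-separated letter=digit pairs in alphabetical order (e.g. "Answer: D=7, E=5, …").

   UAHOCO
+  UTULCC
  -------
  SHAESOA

Step 1. [col 1: O + C ≡ A (mod 10)] several values work for A in column 1 (O + C ≡ A (mod 10), carry-in 0); try A=5 ⇒ A=5.
Step 2. [col 1: O + C ≡ A (mod 10)] column 1 (O + C ≡ A (mod 10), carry-in 0) doesn't pin C yet; pick C=8 and continue ⇒ C=8.
Step 3. [col 1: O + C ≡ A (mod 10)] column 1: given C=8, A=5, carry-in 0, and digits 5,8 already taken and all letters distinct, O+C≡A (mod 10) forces O=7. So O=7.
Step 4. [col 3: O + L ≡ S (mod 10)] column 3 (O + L ≡ S (mod 10), carry-in 1) doesn't pin L yet; pick L=3 and continue. So L=3.
Step 5. [col 3: O + L ≡ S (mod 10)] from column 3 (O=7, L=3, carry-in 1, digits 3,5,7,8 already taken and all letters distinct): S must equal 1, so S=1.
Step 6. [col 4: H + U ≡ E (mod 10)] column 4 reads H+U+carry(1)=E with nothing yet; with digits 1,3,5,7,8 already taken and all letters distinct, the only value for E is 9. So E=9.
Step 7. [col 4: H + U ≡ E (mod 10)] column 4 (H + U ≡ E (mod 10), carry-in 1) doesn't pin U yet; pick U=6 and continue ⇒ U=6.
Step 8. [col 4: H + U ≡ E (mod 10)] column 4 reads H+U+carry(1)=E with U=6, E=9; with digits 1,3,5,6,7,8,9 already taken and all letters distinct, the only value for H is 2, so H=2.
Step 9. [col 5: A + T ≡ A (mod 10)] from column 5 (A=5, carry-in 0, digits 1,2,3,5,6,7,8,9 already taken and all letters distinct): T must equal 0. So T=0.

Answer: A=5, C=8, E=9, H=2, L=3, O=7, S=1, T=0, U=6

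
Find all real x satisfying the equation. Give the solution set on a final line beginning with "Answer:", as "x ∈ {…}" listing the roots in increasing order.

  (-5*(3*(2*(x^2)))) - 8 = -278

Step 1. [(-5*(3*(2*(x^2)))) - 8 = -278] peel the -8: add 8 from each side, so sub: -5*(3*(2*(x^2))) = -270.
Step 2. [-5*(3*(2*(x^2))) = -270] leading coefficient -5: divide by -5. So div: 3*(2*(x^2)) = 54.
Step 3. [3*(2*(x^2)) = 54] 3 out front; divide by 3 ⇒ div: 2*(x^2) = 18.
Step 4. [2*(x^2) = 18] 2 out front; divide by 2. So div: x^2 = 9.
Step 5. [x^2 = 9] LHS squared, RHS 9 ≥ 0: apply √ (±), so sqrt: x = 3 or -3.

Answer: x ∈ {-3, 3}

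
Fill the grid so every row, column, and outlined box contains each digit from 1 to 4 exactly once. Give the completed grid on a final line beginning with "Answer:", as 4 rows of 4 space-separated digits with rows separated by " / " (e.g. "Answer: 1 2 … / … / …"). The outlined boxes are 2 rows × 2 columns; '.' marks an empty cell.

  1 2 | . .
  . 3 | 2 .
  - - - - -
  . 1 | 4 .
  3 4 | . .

Step 1. [r3c4∈{2,3}] r3c4 is the only open cell in row 3 admitting 3, so r3c4=3.
Step 2. [r2c4∈{1,4}] 1 has one home in row 2: r2c4, so r2c4=1.
Step 3. [r3c1∈{2}] r3c1 has the single candidate 2 ⇒ r3c1=2.
Step 4. [r4c4∈{2}] r4c4 has the single candidate 2. So r4c4=2.
Step 5. [r4c3∈{1}] r4c3's peers cover all but 1. So r4c3=1.
Step 6. [r1c4∈{4}] r1c4 is down to just 4, so r1c4=4.
Step 7. [r1c3∈{3}] only 3 remains possible at r1c3, so r1c3=3.
Step 8. [r2c1∈{4}] only 4 remains possible at r2c1, so r2c1=4.

Answer: 1 2 3 4 / 4 3 2 1 / 2 1 4 3 / 3 4 1 2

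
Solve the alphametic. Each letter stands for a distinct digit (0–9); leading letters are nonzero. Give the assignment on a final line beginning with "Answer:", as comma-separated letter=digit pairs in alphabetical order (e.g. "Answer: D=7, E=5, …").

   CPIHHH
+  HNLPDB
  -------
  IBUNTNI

Step 1. [col 1: H + B ≡ I (mod 10)] column 1 (H + B ≡ I (mod 10), carry-in 0) doesn't pin H yet; pick H=6 and continue ⇒ H=6.
Step 2. [col 1: H + B ≡ I (mod 10)] B=5 is one option consistent with column 1 (H + B ≡ I (mod 10), carry-in 0) — take it, so B=5.
Step 3. [col 1: H + B ≡ I (mod 10)] from column 1 (H=6, B=5, carry-in 0, digits 5,6 already taken and all letters distinct): I must equal 1, so I=1.
Step 4. [col 2: H + D ≡ N (mod 10)] several values work for N in column 2 (H + D ≡ N (mod 10), carry-in 1); try N=9. So N=9.
Step 5. [col 2: H + D ≡ N (mod 10)] in column 2 we have H+D≡N with carry-in 1; given H=6, N=9 and digits 1,5,6,9 already taken and all letters distinct, that pins D to 2, so D=2.
Step 6. [col 3: H + P ≡ T (mod 10)] no forcing yet in column 3 (carry-in 0); T=0 is free and consistent — try it, so T=0.
Step 7. [col 3: H + P ≡ T (mod 10)] from column 3 (H=6, T=0, carry-in 0, digits 0,1,2,5,6,9 already taken and all letters distinct): P must equal 4, so P=4.
Step 8. [col 4: I + L ≡ N (mod 10)] column 4 reads I+L+carry(1)=N with I=1, N=9; with digits 0,1,2,4,5,6,9 already taken and all letters distinct, the only value for L is 7 ⇒ L=7.
Step 9. [col 5: P + N ≡ U (mod 10)] column 5: given P=4, N=9, carry-in 0, and digits 0,1,2,4,5,6,7,9 already taken and all letters distinct, P+N≡U (mod 10) forces U=3. So U=3.
Step 10. [col 6: C + H ≡ B (mod 10)] from column 6 (H=6, B=5, carry-in 1, digits 0,1,2,3,4,5,6,7,9 already taken and all letters distinct): C must equal 8 ⇒ C=8.

Answer: B=5, C=8, D=2, H=6, I=1, L=7, N=9, P=4, T=0, U=3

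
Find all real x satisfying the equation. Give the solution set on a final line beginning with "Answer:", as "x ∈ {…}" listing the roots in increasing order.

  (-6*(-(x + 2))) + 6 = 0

Step 1. [(-6*(-(x + 2))) + 6 = 0] the outer +6 inverts by subtracting 6 ⇒ sub: -6*(-(x + 2)) = -6.
Step 2. [-6*(-(x + 2)) = -6] -6·(inner) — divide through by -6, so div: -(x + 2) = 1.
Step 3. [-(x + 2) = 1] leading − — multiply by −1 ⇒ neg: x + 2 = -1.
Step 4. [x + 2 = -1] +2 is outermost — subtract 2 both sides ⇒ sub: x = -3.

Answer: x ∈ {-3}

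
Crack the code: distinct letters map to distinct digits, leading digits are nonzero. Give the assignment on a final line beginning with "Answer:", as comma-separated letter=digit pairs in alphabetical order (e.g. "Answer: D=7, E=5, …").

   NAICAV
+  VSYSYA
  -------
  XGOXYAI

Step 1. [X] X is the leading digit of a 7-digit sum of two 6-digit numbers; the final carry is exactly 1. So X=1.
Step 2. [col 1: V + A ≡ I (mod 10)] column 1 (V + A ≡ I (mod 10), carry-in 0) doesn't pin I yet; pick I=2 and continue ⇒ I=2.
Step 3. [col 1: V + A ≡ I (mod 10)] no forcing yet in column 1 (carry-in 0); V=8 is free and consistent — try it ⇒ V=8.
Step 4. [col 1: V + A ≡ I (mod 10)] column 1 reads V+A+carry(0)=I with V=8, I=2; with digits 1,2,8 already taken and all letters distinct, the only value for A is 4, so A=4.
Step 5. [col 2: A + Y ≡ A (mod 10)] from column 2 (A=4, carry-in 1, digits 1,2,4,8 already taken and all letters distinct): Y must equal 9 ⇒ Y=9.
Step 6. [col 3: C + S ≡ Y (mod 10)] C=3 is one option consistent with column 3 (C + S ≡ Y (mod 10), carry-in 1) — take it. So C=3.
Step 7. [col 3: C + S ≡ Y (mod 10)] from column 3 (C=3, Y=9, carry-in 1, digits 1,2,3,4,8,9 already taken and all letters distinct): S must equal 5, so S=5.
Step 8. [col 5: A + S ≡ O (mod 10)] in column 5 we have A+S≡O with carry-in 1; given A=4, S=5 and digits 1,2,3,4,5,8,9 already taken and all letters distinct, that pins O to 0 ⇒ O=0.
Step 9. [col 6: N + V ≡ G (mod 10)] column 6 reads N+V+carry(1)=G with V=8; with digits 0,1,2,3,4,5,8,9 already taken and all letters distinct, the only value for N is 7. So N=7.
Step 10. [col 6: N + V ≡ G (mod 10)] column 6 reads N+V+carry(1)=G with N=7, V=8; with digits 0,1,2,3,4,5,7,8,9 already taken and all letters distinct, the only value for G is 6 ⇒ G=6.

Answer: A=4, C=3, G=6, I=2, N=7, O=0, S=5, V=8, X=1, Y=9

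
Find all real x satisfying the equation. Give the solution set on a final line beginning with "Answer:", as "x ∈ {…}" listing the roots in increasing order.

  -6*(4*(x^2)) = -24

Step 1. [-6*(4*(x^2)) = -24] -6 out front; divide by -6 ⇒ div: 4*(x^2) = 4.
Step 2. [4*(x^2) = 4] 4 out front; divide by 4 ⇒ div: x^2 = 1.
Step 3. [x^2 = 1] √ both sides: 1 ≥ 0 gives two branches, so sqrt: x = 1 or -1.

Answer: x ∈ {-1, 1}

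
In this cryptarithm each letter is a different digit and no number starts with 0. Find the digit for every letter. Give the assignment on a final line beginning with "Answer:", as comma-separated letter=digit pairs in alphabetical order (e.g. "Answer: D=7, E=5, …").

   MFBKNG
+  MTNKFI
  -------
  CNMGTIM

Step 1. [col 1: G + I ≡ M (mod 10)] M=6 is one option consistent with column 1 (G + I ≡ M (mod 10), carry-in 0) — take it ⇒ M=6.
Step 2. [col 1: G + I ≡ M (mod 10)] several values work for I in column 1 (G + I ≡ M (mod 10), carry-in 0); try I=2, so I=2.
Step 3. [C] C is the leading digit of a 7-digit sum of two 6-digit numbers; the final carry is exactly 1. So C=1.
Step 4. [col 1: G + I ≡ M (mod 10)] column 1: given I=2, M=6, carry-in 0, and digits 1,2,6 already taken and all letters distinct, G+I≡M (mod 10) forces G=4 ⇒ G=4.
Step 5. [col 2: N + F ≡ I (mod 10)] column 2 (N + F ≡ I (mod 10), carry-in 0) doesn't pin N yet; pick N=3 and continue. So N=3.
Step 6. [col 2: N + F ≡ I (mod 10)] column 2: given N=3, I=2, carry-in 0, and digits 1,2,3,4,6 already taken and all letters distinct, N+F≡I (mod 10) forces F=9, so F=9.
Step 7. [col 3: K + K ≡ T (mod 10)] no forcing yet in column 3 (carry-in 1); K=8 is free and consistent — try it. So K=8.
Step 8. [col 3: K + K ≡ T (mod 10)] column 3: given K=8, carry-in 1, and digits 1,2,3,4,6,8,9 already taken and all letters distinct, K+K≡T (mod 10) forces T=7, so T=7.
Step 9. [col 4: B + N ≡ G (mod 10)] column 4: given N=3, G=4, carry-in 1, and digits 1,2,3,4,6,7,8,9 already taken and all letters distinct, B+N≡G (mod 10) forces B=0 ⇒ B=0.

Answer: B=0, C=1, F=9, G=4, I=2, K=8, M=6, N=3, T=7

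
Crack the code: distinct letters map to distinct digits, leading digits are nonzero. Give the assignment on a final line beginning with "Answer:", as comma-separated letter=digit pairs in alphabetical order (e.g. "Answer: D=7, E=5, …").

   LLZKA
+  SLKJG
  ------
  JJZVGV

Step 1. [col 1: A + G ≡ V (mod 10)] G=4 is one option consistent with column 1 (A + G ≡ V (mod 10), carry-in 0) — take it, so G=4.
Step 2. [col 1: A + G ≡ V (mod 10)] no forcing yet in column 1 (carry-in 0); A=5 is free and consistent — try it ⇒ A=5.
Step 3. [col 1: A + G ≡ V (mod 10)] column 1: given A=5, G=4, carry-in 0, and digits 4,5 already taken and all letters distinct, A+G≡V (mod 10) forces V=9, so V=9.
Step 4. [col 2: K + J ≡ G (mod 10)] several values work for K in column 2 (K + J ≡ G (mod 10), carry-in 0); try K=3 ⇒ K=3.
Step 5. [col 2: K + J ≡ G (mod 10)] column 2: given K=3, G=4, carry-in 0, and digits 3,4,5,9 already taken and all letters distinct, K+J≡G (mod 10) forces J=1 ⇒ J=1.
Step 6. [col 3: Z + K ≡ V (mod 10)] from column 3 (K=3, V=9, carry-in 0, digits 1,3,4,5,9 already taken and all letters distinct): Z must equal 6. So Z=6.
Step 7. [col 4: L + L ≡ Z (mod 10)] column 4: given Z=6, carry-in 0, and digits 1,3,4,5,6,9 already taken and all letters distinct, L+L≡Z (mod 10) forces L=8. So L=8.
Step 8. [col 5: L + S ≡ J (mod 10)] column 5 reads L+S+carry(1)=J with L=8, J=1; with digits 1,3,4,5,6,8,9 already taken and all letters distinct, the only value for S is 2, so S=2.

Answer: A=5, G=4, J=1, K=3, L=8, S=2, V=9, Z=6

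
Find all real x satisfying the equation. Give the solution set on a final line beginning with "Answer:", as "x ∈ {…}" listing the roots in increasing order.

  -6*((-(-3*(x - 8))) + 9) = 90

Step 1. [-6*((-(-3*(x - 8))) + 9) = 90] divide by the outer -6, so div: (-(-3*(x - 8))) + 9 = -15.
Step 2. [(-(-3*(x - 8))) + 9 = -15] subtract 9: x sits inside (… + 9) ⇒ sub: -(-3*(x - 8)) = -24.
Step 3. [-(-3*(x - 8)) = -24] LHS negated; negate both sides, so neg: -3*(x - 8) = 24.
Step 4. [-3*(x - 8) = 24] LHS = -3·(…); ÷-3 both sides. So div: x - 8 = -8.
Step 5. [x - 8 = -8] peel the -8: add 8 from each side, so sub: x = 0.

Answer: x ∈ {0}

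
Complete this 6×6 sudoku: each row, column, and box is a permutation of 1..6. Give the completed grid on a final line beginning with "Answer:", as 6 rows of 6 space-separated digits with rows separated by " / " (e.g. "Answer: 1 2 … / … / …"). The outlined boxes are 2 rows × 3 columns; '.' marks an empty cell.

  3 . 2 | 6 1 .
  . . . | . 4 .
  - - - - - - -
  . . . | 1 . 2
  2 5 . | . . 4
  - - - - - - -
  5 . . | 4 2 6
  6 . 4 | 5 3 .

Step 1. [r4c3∈{1,3,6}] 1 has one home in row 4: r4c3. So r4c3=1.
Step 2. [r5c2∈{1,3}] in row 5, 1 fits only at r5c2, so r5c2=1.
Step 3. [r3c2∈{3,4,6}] col 2 places 3 nowhere but r3c2. So r3c2=3.
Step 4. [r3c3∈{6}] r3c3's peers cover all but 6, so r3c3=6.
Step 5. [r2c6∈{3,5}] in col 6, 3 fits only at r2c6, so r2c6=3.
Step 6. [r6c2∈{2}] nothing but 2 survives at r6c2, so r6c2=2.
Step 7. [r4c4∈{3}] r4c4 has the single candidate 3. So r4c4=3.
Step 8. [r2c1∈{1}] only 1 remains possible at r2c1, so r2c1=1.
Step 9. [r1c2∈{4}] nothing but 4 survives at r1c2. So r1c2=4.
Step 10. [r1c6∈{5}] r1c6 has the single candidate 5 ⇒ r1c6=5.
Step 11. [r4c5∈{6}] only 6 remains possible at r4c5 ⇒ r4c5=6.
Step 12. [r3c1∈{4}] r3c1 has the single candidate 4, so r3c1=4.
Step 13. [r2c4∈{2}] only 2 remains possible at r2c4. So r2c4=2.
Step 14. [r2c2∈{6}] only 6 remains possible at r2c2. So r2c2=6.
Step 15. [r2c3∈{5}] r2c3 is down to just 5 ⇒ r2c3=5.
Step 16. [r3c5∈{5}] r3c5 is down to just 5 ⇒ r3c5=5.
Step 17. [r5c3∈{3}] nothing but 3 survives at r5c3, so r5c3=3.
Step 18. [r6c6∈{1}] r6c6 has the single candidate 1. So r6c6=1.

Answer: 3 4 2 6 1 5 / 1 6 5 2 4 3 / 4 3 6 1 5 2 / 2 5 1 3 6 4 / 5 1 3 4 2 6 / 6 2 4 5 3 1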